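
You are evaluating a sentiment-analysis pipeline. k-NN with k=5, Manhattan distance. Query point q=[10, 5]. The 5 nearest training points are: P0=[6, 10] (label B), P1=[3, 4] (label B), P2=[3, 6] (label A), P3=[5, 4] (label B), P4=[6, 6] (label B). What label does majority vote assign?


d(q,P0) = 9  (label B)
d(q,P1) = 8  (label B)
d(q,P2) = 8  (label A)
d(q,P3) = 6  (label B)
d(q,P4) = 5  (label B)
Votes: A=1, B=4
Majority → B

B


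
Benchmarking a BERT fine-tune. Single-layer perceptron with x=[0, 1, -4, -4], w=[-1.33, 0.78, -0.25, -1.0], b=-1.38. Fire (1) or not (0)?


z = (0)·(-1.33) + (1)·(0.78) + (-4)·(-0.25) + (-4)·(-1.0) - 1.38
  = 4.4
step(z) = 1 (z≥0)

1


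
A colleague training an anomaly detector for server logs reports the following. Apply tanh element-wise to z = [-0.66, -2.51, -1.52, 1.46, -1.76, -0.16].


tanh(-0.66) = -0.5784
tanh(-2.51) = -0.9869
tanh(-1.52) = -0.9087
tanh(1.46) = 0.8977
tanh(-1.76) = -0.9425
tanh(-0.16) = -0.1586
result = [-0.5784, -0.9869, -0.9087, 0.8977, -0.9425, -0.1586]

[-0.5784, -0.9869, -0.9087, 0.8977, -0.9425, -0.1586]


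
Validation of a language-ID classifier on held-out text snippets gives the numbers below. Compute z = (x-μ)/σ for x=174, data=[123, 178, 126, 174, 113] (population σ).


μ = 142.8, σ = 27.4765
z = (174 - 142.8)/27.4765 = 1.1355

1.1355


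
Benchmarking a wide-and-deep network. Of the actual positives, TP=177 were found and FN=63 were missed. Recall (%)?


Recall = TP/(TP+FN)
= 177/(177+63)
= 177/240 = 73.75%

73.75%


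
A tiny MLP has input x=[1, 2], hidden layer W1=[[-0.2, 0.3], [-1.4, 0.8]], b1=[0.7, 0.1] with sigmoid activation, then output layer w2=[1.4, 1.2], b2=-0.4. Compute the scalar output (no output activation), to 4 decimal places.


z1[0] = (-0.2)·(1) + (0.3)·(2) + 0.7 = 1.1
z1[1] = (-1.4)·(1) + (0.8)·(2) + 0.1 = 0.3
h = sigmoid(z1) = [0.7503, 0.5744]
output = (1.4)·(0.7503) + (1.2)·(0.5744) - 0.4 = 1.3397

1.3397


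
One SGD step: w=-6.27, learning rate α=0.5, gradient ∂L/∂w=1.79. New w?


w_new = w - α·∇
= -6.27 - 0.5·1.79
= -6.27 - 0.895
= -7.165

-7.165


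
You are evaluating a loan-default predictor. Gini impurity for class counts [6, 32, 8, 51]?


Probabilities: [6/97, 32/97, 8/97, 51/97] ≈ [0.0619, 0.3299, 0.0825, 0.5258]
Σpᵢ² = (36 + 1024 + 64 + 2601)/97² = 3725/9409
Gini = 1 - Σpᵢ² = 1 - 3725/9409 = 0.6041

0.6041


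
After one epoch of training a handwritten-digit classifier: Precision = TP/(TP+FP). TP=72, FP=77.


Precision = TP/(TP+FP)
= 72/(72+77)
= 72/149 = 48.32%

48.32%


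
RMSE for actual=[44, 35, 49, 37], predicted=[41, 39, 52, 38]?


MSE = 35/4 = 8.75
RMSE = √(35/4) = 2.958

2.958


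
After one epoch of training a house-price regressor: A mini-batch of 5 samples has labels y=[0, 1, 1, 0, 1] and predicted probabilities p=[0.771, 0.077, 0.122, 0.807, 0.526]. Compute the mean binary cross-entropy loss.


L[0] = -ln(1-0.771) = -ln(0.229) = 1.474
L[1] = -ln(0.077) = 2.5639
L[2] = -ln(0.122) = 2.1037
L[3] = -ln(1-0.807) = -ln(0.193) = 1.6451
L[4] = -ln(0.526) = 0.6425
mean = (1.474 + 2.5639 + 2.1037 + 1.6451 + 0.6425)/5 = 1.6858

1.6858


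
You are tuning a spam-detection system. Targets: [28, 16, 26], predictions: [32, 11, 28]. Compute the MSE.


Squared errors: (28-32)²=16, (16-11)²=25, (26-28)²=4
Sum = 45
MSE = 45/3 = 15

15


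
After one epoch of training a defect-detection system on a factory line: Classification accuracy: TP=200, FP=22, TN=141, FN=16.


Accuracy = (TP+TN)/(TP+TN+FP+FN)
= (200+141)/(379)
= 341/379 = 89.97%

89.97%


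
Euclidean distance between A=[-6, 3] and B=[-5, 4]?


d = √((-6+ 5)² + (3-4)²)
  = √(1 + 1)
  = √2 = 1.4142

1.4142


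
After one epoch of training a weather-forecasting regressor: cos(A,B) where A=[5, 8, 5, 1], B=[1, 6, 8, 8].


A·B = 5·1 + 8·6 + 5·8 + 1·8 = 101
‖A‖ = √115 = 10.7238, ‖B‖ = √165 = 12.8452
cos = 101/(√115·√165) = 101/√18975 = 0.7332

0.7332


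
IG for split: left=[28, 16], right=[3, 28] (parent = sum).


Parent = [31, 44], H_parent = 0.9782
H_left = 0.9457 (n=44), H_right = 0.4587 (n=31)
H_children = (44/75)·0.9457 + (31/75)·0.4587 = 0.7444
IG = 0.9782 - 0.7444 = 0.2338

0.2338


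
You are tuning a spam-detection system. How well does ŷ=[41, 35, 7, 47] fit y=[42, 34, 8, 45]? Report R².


ȳ = 32.25
SS_res = Σ(y-ŷ)² = 7
SS_tot = Σ(y-ȳ)² = 848.75
R² = 1 - SS_res/SS_tot = 1 - 0.0082 = 0.9918

0.9918


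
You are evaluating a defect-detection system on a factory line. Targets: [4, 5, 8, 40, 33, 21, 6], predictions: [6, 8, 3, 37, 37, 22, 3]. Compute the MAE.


Absolute errors: |4-6|=2, |5-8|=3, |8-3|=5, |40-37|=3, |33-37|=4, |21-22|=1, |6-3|=3
Sum = 21
MAE = 21/7 = 3

3


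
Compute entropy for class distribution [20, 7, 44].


Probabilities: [20/71, 7/71, 44/71] ≈ [0.2817, 0.0986, 0.6197]
H = -((20/71)·log₂(20/71) + (7/71)·log₂(7/71) + (44/71)·log₂(44/71))
  = 1.2722 bits

1.2722 bits


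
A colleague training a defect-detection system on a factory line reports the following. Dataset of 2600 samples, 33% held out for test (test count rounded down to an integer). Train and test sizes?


Test = ⌊2600·33/100⌋ = 858
Train = 2600 - 858 = 1742

Train: 1742, Test: 858


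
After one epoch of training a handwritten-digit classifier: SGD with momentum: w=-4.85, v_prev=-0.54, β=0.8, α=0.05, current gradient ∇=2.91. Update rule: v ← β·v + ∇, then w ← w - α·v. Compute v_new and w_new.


v_new = 0.8·-0.54 + 2.91 = -0.432 + 2.91 = 2.478
w_new = -4.85 - 0.05·2.478 = -4.85 - 0.1239 = -4.9739

v_new=2.478, w_new=-4.9739


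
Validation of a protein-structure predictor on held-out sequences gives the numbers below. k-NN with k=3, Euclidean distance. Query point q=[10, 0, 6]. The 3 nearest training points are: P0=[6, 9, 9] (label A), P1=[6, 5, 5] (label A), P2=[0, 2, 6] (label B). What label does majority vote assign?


d(q,P0) = 10.2956  (label A)
d(q,P1) = 6.4807  (label A)
d(q,P2) = 10.198  (label B)
Votes: A=2, B=1
Majority → A

A


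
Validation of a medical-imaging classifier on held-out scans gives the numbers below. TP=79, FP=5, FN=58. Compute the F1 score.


Precision = 79/84 = 0.9405
Recall = 79/137 = 0.5766
F1 = 2·P·R/(P+R) = 2·TP/(2·TP+FP+FN) = 158/(158+5+58) = 158/221 = 0.7149

0.7149


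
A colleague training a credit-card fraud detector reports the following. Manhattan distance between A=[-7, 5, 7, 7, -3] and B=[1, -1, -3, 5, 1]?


d = |-7-1| + |5+ 1| + |7+ 3| + |7-5| + |-3-1|
  = 8 + 6 + 10 + 2 + 4
  = 30

30


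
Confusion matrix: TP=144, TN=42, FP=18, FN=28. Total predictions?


Total = TP + TN + FP + FN
= 144 + 42 + 18 + 28
= 232
(Predicted positive: 162, predicted negative: 70)

232


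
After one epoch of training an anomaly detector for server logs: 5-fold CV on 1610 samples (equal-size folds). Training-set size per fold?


Fold size = 1610/5 = 322
Training per fold = 1610 - 322 = 1288

1288


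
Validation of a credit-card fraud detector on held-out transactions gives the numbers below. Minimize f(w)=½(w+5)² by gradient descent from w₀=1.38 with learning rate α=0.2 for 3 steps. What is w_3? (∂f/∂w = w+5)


step 1: grad = 1.38+5 = 6.38; w = 1.38 - 0.2·(6.38) = 0.104
step 2: grad = 0.104+5 = 5.104; w = 0.104 - 0.2·(5.104) = -0.9168
step 3: grad = -0.9168+5 = 4.0832; w = -0.9168 - 0.2·(4.0832) = -1.73344

-1.73344


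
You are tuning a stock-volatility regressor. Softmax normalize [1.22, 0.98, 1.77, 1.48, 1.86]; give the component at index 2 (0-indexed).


Exponentials: e^1.22=3.3872, e^0.98=2.6645, e^1.77=5.8709, e^1.48=4.3929, e^1.86=6.4237
Sum = 22.7392
Softmax = [0.149, 0.1172, 0.2582, 0.1932, 0.2825]
p[2] = 5.8709/22.7392 = 0.2582

0.2582


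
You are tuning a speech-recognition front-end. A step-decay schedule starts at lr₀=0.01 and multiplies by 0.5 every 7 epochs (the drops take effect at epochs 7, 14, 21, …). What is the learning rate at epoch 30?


n_drops = ⌊30/7⌋ = 4
lr = 0.01·0.5^4 = 0.01·0.0625 = 0.000625

0.000625


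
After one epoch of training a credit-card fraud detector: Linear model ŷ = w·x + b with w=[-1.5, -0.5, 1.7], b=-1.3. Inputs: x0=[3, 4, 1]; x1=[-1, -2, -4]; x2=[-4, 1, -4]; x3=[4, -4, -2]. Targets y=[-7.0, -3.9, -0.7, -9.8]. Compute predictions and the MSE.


ŷ0 = (-1.5)·(3) + (-0.5)·(4) + (1.7)·(1) - 1.3 = -6.1
ŷ1 = (-1.5)·(-1) + (-0.5)·(-2) + (1.7)·(-4) - 1.3 = -5.6
ŷ2 = (-1.5)·(-4) + (-0.5)·(1) + (1.7)·(-4) - 1.3 = -2.6
ŷ3 = (-1.5)·(4) + (-0.5)·(-4) + (1.7)·(-2) - 1.3 = -8.7
errors² = [0.81, 2.89, 3.61, 1.21]
MSE = 8.5200/4 = 2.13

2.13


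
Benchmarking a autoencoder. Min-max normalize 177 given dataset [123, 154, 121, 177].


min=121, max=177
(177-121)/(177-121) = 56/56 = 1.0

1.0


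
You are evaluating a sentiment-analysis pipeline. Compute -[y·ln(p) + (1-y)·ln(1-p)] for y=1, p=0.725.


BCE = -[y·ln(p) + (1-y)·ln(1-p)]
= -1·ln(0.725) - 0
= -ln(0.725) = 0.3216

0.3216


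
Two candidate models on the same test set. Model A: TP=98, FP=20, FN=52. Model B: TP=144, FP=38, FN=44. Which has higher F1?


Model A: P=98/118=0.8305, R=98/150=0.6533, F1=2PR/(P+R)=2TP/(2TP+FP+FN)=196/268=0.7313
Model B: P=144/182=0.7912, R=144/188=0.766, F1=2PR/(P+R)=2TP/(2TP+FP+FN)=288/370=0.7784
0.7313 < 0.7784 → Model B

Model B


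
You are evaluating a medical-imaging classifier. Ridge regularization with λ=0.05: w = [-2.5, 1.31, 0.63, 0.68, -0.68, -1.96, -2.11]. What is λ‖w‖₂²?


‖w‖₂² = (-2.5)² + (1.31)² + (0.63)² + (0.68)² + (-0.68)² + (-1.96)² + (-2.11)²
     = 6.25 + 1.7161 + 0.3969 + 0.4624 + 0.4624 + 3.8416 + 4.4521
     = 17.5815
λ·‖w‖₂² = 0.05·17.5815 = 0.879075

0.879075


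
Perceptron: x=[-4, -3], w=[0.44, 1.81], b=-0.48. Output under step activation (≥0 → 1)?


z = (-4)·(0.44) + (-3)·(1.81) - 0.48
  = -7.67
step(z) = 0 (z<0)

0


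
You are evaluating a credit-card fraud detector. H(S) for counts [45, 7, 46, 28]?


Probabilities: [45/126, 7/126, 46/126, 28/126] ≈ [0.3571, 0.0556, 0.3651, 0.2222]
H = -((45/126)·log₂(45/126) + (7/126)·log₂(7/126) + (46/126)·log₂(46/126) + (28/126)·log₂(28/126))
  = 1.7751 bits

1.7751 bits


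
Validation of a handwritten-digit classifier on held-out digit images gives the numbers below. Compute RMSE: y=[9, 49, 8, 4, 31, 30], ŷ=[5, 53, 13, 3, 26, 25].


MSE = 108/6 = 18
RMSE = √(108/6) = 4.2426

4.2426


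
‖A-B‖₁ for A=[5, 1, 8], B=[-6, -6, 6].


d = |5+ 6| + |1+ 6| + |8-6|
  = 11 + 7 + 2
  = 20

20


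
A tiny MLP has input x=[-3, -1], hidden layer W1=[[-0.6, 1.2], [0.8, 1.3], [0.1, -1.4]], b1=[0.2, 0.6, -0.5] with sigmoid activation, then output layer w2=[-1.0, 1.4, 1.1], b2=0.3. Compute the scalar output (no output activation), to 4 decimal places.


z1[0] = (-0.6)·(-3) + (1.2)·(-1) + 0.2 = 0.8
z1[1] = (0.8)·(-3) + (1.3)·(-1) + 0.6 = -3.1
z1[2] = (0.1)·(-3) + (-1.4)·(-1) - 0.5 = 0.6
h = sigmoid(z1) = [0.69, 0.0431, 0.6457]
output = (-1.0)·(0.69) + (1.4)·(0.0431) + (1.1)·(0.6457) + 0.3 = 0.3806

0.3806


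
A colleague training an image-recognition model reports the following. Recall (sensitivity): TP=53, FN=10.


Recall = TP/(TP+FN)
= 53/(53+10)
= 53/63 = 84.13%

84.13%


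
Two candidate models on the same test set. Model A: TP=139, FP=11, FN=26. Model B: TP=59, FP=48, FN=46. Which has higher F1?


Model A: P=139/150=0.9267, R=139/165=0.8424, F1=2PR/(P+R)=2TP/(2TP+FP+FN)=278/315=0.8825
Model B: P=59/107=0.5514, R=59/105=0.5619, F1=2PR/(P+R)=2TP/(2TP+FP+FN)=118/212=0.5566
0.8825 > 0.5566 → Model A

Model A


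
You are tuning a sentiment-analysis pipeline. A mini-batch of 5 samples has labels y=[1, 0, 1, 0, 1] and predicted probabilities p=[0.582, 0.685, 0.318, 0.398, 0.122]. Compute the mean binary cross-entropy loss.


L[0] = -ln(0.582) = 0.5413
L[1] = -ln(1-0.685) = -ln(0.315) = 1.1552
L[2] = -ln(0.318) = 1.1457
L[3] = -ln(1-0.398) = -ln(0.602) = 0.5075
L[4] = -ln(0.122) = 2.1037
mean = (0.5413 + 1.1552 + 1.1457 + 0.5075 + 2.1037)/5 = 1.0907

1.0907


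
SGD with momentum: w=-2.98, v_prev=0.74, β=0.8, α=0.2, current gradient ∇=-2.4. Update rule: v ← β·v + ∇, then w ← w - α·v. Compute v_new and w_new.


v_new = 0.8·0.74 - 2.4 = 0.592 - 2.4 = -1.808
w_new = -2.98 - 0.2·-1.808 = -2.98 + 0.3616 = -2.6184

v_new=-1.808, w_new=-2.6184


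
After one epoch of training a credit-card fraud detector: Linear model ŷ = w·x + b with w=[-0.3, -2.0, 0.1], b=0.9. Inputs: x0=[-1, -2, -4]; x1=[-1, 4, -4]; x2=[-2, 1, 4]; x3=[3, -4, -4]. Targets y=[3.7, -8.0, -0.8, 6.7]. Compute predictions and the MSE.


ŷ0 = (-0.3)·(-1) + (-2.0)·(-2) + (0.1)·(-4) + 0.9 = 4.8
ŷ1 = (-0.3)·(-1) + (-2.0)·(4) + (0.1)·(-4) + 0.9 = -7.2
ŷ2 = (-0.3)·(-2) + (-2.0)·(1) + (0.1)·(4) + 0.9 = -0.1
ŷ3 = (-0.3)·(3) + (-2.0)·(-4) + (0.1)·(-4) + 0.9 = 7.6
errors² = [1.21, 0.64, 0.49, 0.81]
MSE = 3.1500/4 = 0.7875

0.7875


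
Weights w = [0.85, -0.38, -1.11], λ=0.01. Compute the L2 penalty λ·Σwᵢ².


‖w‖₂² = (0.85)² + (-0.38)² + (-1.11)²
     = 0.7225 + 0.1444 + 1.2321
     = 2.099
λ·‖w‖₂² = 0.01·2.099 = 0.02099

0.02099


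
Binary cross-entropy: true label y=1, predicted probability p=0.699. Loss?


BCE = -[y·ln(p) + (1-y)·ln(1-p)]
= -1·ln(0.699) - 0
= -ln(0.699) = 0.3581

0.3581


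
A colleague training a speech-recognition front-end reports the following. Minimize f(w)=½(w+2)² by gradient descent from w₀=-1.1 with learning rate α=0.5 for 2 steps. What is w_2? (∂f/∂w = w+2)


step 1: grad = -1.1+2 = 0.9; w = -1.1 - 0.5·(0.9) = -1.55
step 2: grad = -1.55+2 = 0.45; w = -1.55 - 0.5·(0.45) = -1.775

-1.775


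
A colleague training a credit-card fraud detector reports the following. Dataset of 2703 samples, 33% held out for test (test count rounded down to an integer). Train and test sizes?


Test = ⌊2703·33/100⌋ = 891
Train = 2703 - 891 = 1812

Train: 1812, Test: 891


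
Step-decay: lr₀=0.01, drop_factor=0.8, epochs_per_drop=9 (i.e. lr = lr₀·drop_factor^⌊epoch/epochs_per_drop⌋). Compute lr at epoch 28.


n_drops = ⌊28/9⌋ = 3
lr = 0.01·0.8^3 = 0.01·0.512 = 0.00512

0.00512


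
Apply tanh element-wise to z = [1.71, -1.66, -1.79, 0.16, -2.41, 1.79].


tanh(1.71) = 0.9366
tanh(-1.66) = -0.9302
tanh(-1.79) = -0.9458
tanh(0.16) = 0.1586
tanh(-2.41) = -0.984
tanh(1.79) = 0.9458
result = [0.9366, -0.9302, -0.9458, 0.1586, -0.984, 0.9458]

[0.9366, -0.9302, -0.9458, 0.1586, -0.984, 0.9458]


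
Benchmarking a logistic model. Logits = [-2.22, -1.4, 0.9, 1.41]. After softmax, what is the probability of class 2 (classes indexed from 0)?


Exponentials: e^-2.22=0.1086, e^-1.4=0.2466, e^0.9=2.4596, e^1.41=4.096
Sum = 6.9108
Softmax = [0.0157, 0.0357, 0.3559, 0.5927]
p[2] = 2.4596/6.9108 = 0.3559

0.3559


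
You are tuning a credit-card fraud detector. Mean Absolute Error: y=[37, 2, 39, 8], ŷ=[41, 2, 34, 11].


Absolute errors: |37-41|=4, |2-2|=0, |39-34|=5, |8-11|=3
Sum = 12
MAE = 12/4 = 3

3


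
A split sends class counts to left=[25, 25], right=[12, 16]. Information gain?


Parent = [37, 41], H_parent = 0.9981
H_left = 1 (n=50), H_right = 0.9852 (n=28)
H_children = (50/78)·1 + (28/78)·0.9852 = 0.9947
IG = 0.9981 - 0.9947 = 0.0034

0.0034


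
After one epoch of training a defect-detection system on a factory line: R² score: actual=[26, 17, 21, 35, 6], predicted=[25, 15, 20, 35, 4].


ȳ = 21
SS_res = Σ(y-ŷ)² = 10
SS_tot = Σ(y-ȳ)² = 462
R² = 1 - SS_res/SS_tot = 1 - 0.0216 = 0.9784

0.9784


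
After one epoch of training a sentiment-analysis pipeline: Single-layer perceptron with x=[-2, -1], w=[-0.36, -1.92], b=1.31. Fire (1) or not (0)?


z = (-2)·(-0.36) + (-1)·(-1.92) + 1.31
  = 3.95
step(z) = 1 (z≥0)

1


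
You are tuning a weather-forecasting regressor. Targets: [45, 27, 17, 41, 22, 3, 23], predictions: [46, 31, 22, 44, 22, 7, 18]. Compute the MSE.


Squared errors: (45-46)²=1, (27-31)²=16, (17-22)²=25, (41-44)²=9, (22-22)²=0, (3-7)²=16, (23-18)²=25
Sum = 92
MSE = 92/7 = 92/7

92/7


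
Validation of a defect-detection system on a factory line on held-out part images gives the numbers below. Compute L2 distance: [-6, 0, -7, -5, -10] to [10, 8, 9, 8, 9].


d = √((-6-10)² + (0-8)² + (-7-9)² + (-5-8)² + (-10-9)²)
  = √(256 + 64 + 256 + 169 + 361)
  = √1106 = 33.2566

33.2566


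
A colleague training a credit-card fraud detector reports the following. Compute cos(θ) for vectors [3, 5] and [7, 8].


A·B = 3·7 + 5·8 = 61
‖A‖ = √34 = 5.831, ‖B‖ = √113 = 10.6301
cos = 61/(√34·√113) = 61/√3842 = 0.9841

0.9841


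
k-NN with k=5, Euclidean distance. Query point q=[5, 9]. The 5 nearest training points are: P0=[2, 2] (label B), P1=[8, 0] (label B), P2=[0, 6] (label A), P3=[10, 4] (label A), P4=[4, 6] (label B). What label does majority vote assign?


d(q,P0) = 7.6158  (label B)
d(q,P1) = 9.4868  (label B)
d(q,P2) = 5.831  (label A)
d(q,P3) = 7.0711  (label A)
d(q,P4) = 3.1623  (label B)
Votes: A=2, B=3
Majority → B

B


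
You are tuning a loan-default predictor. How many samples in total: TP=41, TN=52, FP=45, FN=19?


Total = TP + TN + FP + FN
= 41 + 52 + 45 + 19
= 157
(Predicted positive: 86, predicted negative: 71)

157


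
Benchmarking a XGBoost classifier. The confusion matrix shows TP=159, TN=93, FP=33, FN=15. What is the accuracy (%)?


Accuracy = (TP+TN)/(TP+TN+FP+FN)
= (159+93)/(300)
= 252/300 = 84.0%

84.0%


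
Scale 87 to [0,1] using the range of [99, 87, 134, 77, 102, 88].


min=77, max=134
(87-77)/(134-77) = 10/57 = 0.1754

0.1754


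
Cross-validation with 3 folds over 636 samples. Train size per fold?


Fold size = 636/3 = 212
Training per fold = 636 - 212 = 424

424


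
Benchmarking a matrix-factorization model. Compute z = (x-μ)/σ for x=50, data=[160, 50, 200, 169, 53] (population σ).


μ = 126.4, σ = 62.5863
z = (50 - 126.4)/62.5863 = -1.2207

-1.2207


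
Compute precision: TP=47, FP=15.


Precision = TP/(TP+FP)
= 47/(47+15)
= 47/62 = 75.81%

75.81%


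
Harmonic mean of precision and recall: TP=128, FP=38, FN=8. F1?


Precision = 128/166 = 0.7711
Recall = 128/136 = 0.9412
F1 = 2·P·R/(P+R) = 2·TP/(2·TP+FP+FN) = 256/(256+38+8) = 256/302 = 0.8477

0.8477


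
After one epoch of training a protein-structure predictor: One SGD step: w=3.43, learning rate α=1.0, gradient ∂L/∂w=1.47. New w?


w_new = w - α·∇
= 3.43 - 1.0·1.47
= 3.43 - 1.47
= 1.96

1.96


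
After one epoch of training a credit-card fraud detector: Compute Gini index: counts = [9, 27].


Probabilities: [9/36, 27/36] ≈ [0.25, 0.75]
Σpᵢ² = (81 + 729)/36² = 810/1296
Gini = 1 - Σpᵢ² = 1 - 810/1296 = 0.375

0.375


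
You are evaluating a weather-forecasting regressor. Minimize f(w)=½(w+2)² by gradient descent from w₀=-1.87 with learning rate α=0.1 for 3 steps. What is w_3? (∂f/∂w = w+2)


step 1: grad = -1.87+2 = 0.13; w = -1.87 - 0.1·(0.13) = -1.883
step 2: grad = -1.883+2 = 0.117; w = -1.883 - 0.1·(0.117) = -1.8947
step 3: grad = -1.8947+2 = 0.1053; w = -1.8947 - 0.1·(0.1053) = -1.90523

-1.90523


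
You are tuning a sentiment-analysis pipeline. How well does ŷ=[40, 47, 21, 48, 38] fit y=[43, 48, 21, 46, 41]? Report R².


ȳ = 39.8
SS_res = Σ(y-ŷ)² = 23
SS_tot = Σ(y-ȳ)² = 470.8
R² = 1 - SS_res/SS_tot = 1 - 0.0489 = 0.9511

0.9511


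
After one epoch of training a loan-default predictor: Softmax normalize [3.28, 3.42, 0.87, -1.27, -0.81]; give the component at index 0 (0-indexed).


Exponentials: e^3.28=26.5758, e^3.42=30.5694, e^0.87=2.3869, e^-1.27=0.2808, e^-0.81=0.4449
Sum = 60.2578
Softmax = [0.441, 0.5073, 0.0396, 0.0047, 0.0074]
p[0] = 26.5758/60.2578 = 0.441

0.441


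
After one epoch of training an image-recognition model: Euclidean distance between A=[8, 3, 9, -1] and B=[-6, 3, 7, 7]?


d = √((8+ 6)² + (3-3)² + (9-7)² + (-1-7)²)
  = √(196 + 0 + 4 + 64)
  = √264 = 16.2481

16.2481


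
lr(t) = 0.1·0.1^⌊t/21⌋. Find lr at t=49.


n_drops = ⌊49/21⌋ = 2
lr = 0.1·0.1^2 = 0.1·0.01 = 0.001

0.001


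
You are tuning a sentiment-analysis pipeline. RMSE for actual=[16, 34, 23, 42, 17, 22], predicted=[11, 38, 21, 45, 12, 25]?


MSE = 88/6 = 14.6667
RMSE = √(88/6) = 3.8297

3.8297


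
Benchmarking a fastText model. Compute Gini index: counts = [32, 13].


Probabilities: [32/45, 13/45] ≈ [0.7111, 0.2889]
Σpᵢ² = (1024 + 169)/45² = 1193/2025
Gini = 1 - Σpᵢ² = 1 - 1193/2025 = 0.4109

0.4109


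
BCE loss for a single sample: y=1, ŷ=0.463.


BCE = -[y·ln(p) + (1-y)·ln(1-p)]
= -1·ln(0.463) - 0
= -ln(0.463) = 0.77

0.77


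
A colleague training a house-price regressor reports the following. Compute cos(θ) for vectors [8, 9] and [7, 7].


A·B = 8·7 + 9·7 = 119
‖A‖ = √145 = 12.0416, ‖B‖ = √98 = 9.8995
cos = 119/(√145·√98) = 119/√14210 = 0.9983

0.9983


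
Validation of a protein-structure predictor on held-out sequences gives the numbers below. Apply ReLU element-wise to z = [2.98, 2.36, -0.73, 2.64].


ReLU(2.98) = max(0, 2.98) = 2.98
ReLU(2.36) = max(0, 2.36) = 2.36
ReLU(-0.73) = max(0, -0.73) = 0.0
ReLU(2.64) = max(0, 2.64) = 2.64
result = [2.98, 2.36, 0.0, 2.64]

[2.98, 2.36, 0.0, 2.64]


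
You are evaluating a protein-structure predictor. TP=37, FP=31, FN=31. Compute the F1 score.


Precision = 37/68 = 0.5441
Recall = 37/68 = 0.5441
F1 = 2·P·R/(P+R) = 2·TP/(2·TP+FP+FN) = 74/(74+31+31) = 74/136 = 0.5441

0.5441


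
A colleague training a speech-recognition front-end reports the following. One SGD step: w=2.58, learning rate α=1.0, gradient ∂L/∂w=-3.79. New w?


w_new = w - α·∇
= 2.58 - 1.0·-3.79
= 2.58 + 3.79
= 6.37

6.37


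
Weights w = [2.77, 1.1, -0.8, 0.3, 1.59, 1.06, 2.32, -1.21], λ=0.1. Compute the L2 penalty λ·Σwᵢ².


‖w‖₂² = (2.77)² + (1.1)² + (-0.8)² + (0.3)² + (1.59)² + (1.06)² + (2.32)² + (-1.21)²
     = 7.6729 + 1.21 + 0.64 + 0.09 + 2.5281 + 1.1236 + 5.3824 + 1.4641
     = 20.1111
λ·‖w‖₂² = 0.1·20.1111 = 2.01111

2.01111


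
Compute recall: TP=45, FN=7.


Recall = TP/(TP+FN)
= 45/(45+7)
= 45/52 = 86.54%

86.54%


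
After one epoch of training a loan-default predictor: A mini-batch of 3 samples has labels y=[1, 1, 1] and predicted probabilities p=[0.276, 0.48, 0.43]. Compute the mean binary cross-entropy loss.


L[0] = -ln(0.276) = 1.2874
L[1] = -ln(0.48) = 0.734
L[2] = -ln(0.43) = 0.844
mean = (1.2874 + 0.734 + 0.844)/3 = 0.9551

0.9551


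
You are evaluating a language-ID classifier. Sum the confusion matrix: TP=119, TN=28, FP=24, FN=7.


Total = TP + TN + FP + FN
= 119 + 28 + 24 + 7
= 178
(Predicted positive: 143, predicted negative: 35)

178


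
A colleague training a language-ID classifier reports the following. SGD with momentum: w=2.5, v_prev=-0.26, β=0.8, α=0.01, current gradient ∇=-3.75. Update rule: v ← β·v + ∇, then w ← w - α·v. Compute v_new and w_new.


v_new = 0.8·-0.26 - 3.75 = -0.208 - 3.75 = -3.958
w_new = 2.5 - 0.01·-3.958 = 2.5 + 0.03958 = 2.53958

v_new=-3.958, w_new=2.53958


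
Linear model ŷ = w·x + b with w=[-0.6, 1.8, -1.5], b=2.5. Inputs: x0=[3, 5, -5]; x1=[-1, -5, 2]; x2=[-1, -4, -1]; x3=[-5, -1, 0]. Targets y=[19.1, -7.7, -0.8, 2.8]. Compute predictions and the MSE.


ŷ0 = (-0.6)·(3) + (1.8)·(5) + (-1.5)·(-5) + 2.5 = 17.2
ŷ1 = (-0.6)·(-1) + (1.8)·(-5) + (-1.5)·(2) + 2.5 = -8.9
ŷ2 = (-0.6)·(-1) + (1.8)·(-4) + (-1.5)·(-1) + 2.5 = -2.6
ŷ3 = (-0.6)·(-5) + (1.8)·(-1) + (-1.5)·(0) + 2.5 = 3.7
errors² = [3.61, 1.44, 3.24, 0.81]
MSE = 9.1000/4 = 2.275

2.275


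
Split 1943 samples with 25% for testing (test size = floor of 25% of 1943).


Test = ⌊1943·25/100⌋ = 485
Train = 1943 - 485 = 1458

Train: 1458, Test: 485


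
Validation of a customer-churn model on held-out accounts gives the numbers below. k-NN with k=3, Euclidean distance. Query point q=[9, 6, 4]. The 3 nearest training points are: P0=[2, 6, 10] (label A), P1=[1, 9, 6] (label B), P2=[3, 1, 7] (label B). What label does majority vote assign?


d(q,P0) = 9.2195  (label A)
d(q,P1) = 8.775  (label B)
d(q,P2) = 8.3666  (label B)
Votes: A=1, B=2
Majority → B

B


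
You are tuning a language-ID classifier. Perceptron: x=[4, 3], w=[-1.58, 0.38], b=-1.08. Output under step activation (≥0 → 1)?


z = (4)·(-1.58) + (3)·(0.38) - 1.08
  = -6.26
step(z) = 0 (z<0)

0


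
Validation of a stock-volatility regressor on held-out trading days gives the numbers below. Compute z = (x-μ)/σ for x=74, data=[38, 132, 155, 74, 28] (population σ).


μ = 85.4, σ = 50.373
z = (74 - 85.4)/50.373 = -0.2263

-0.2263


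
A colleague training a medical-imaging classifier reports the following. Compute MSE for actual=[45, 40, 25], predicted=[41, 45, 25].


Squared errors: (45-41)²=16, (40-45)²=25, (25-25)²=0
Sum = 41
MSE = 41/3 = 41/3

41/3


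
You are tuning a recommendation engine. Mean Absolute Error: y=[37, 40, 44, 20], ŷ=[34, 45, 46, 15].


Absolute errors: |37-34|=3, |40-45|=5, |44-46|=2, |20-15|=5
Sum = 15
MAE = 15/4 = 15/4

15/4


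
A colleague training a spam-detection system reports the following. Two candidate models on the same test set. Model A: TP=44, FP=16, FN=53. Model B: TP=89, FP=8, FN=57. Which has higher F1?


Model A: P=44/60=0.7333, R=44/97=0.4536, F1=2PR/(P+R)=2TP/(2TP+FP+FN)=88/157=0.5605
Model B: P=89/97=0.9175, R=89/146=0.6096, F1=2PR/(P+R)=2TP/(2TP+FP+FN)=178/243=0.7325
0.5605 < 0.7325 → Model B

Model B


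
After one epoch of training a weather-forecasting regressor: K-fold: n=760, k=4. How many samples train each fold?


Fold size = 760/4 = 190
Training per fold = 760 - 190 = 570

570


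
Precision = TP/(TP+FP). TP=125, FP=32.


Precision = TP/(TP+FP)
= 125/(125+32)
= 125/157 = 79.62%

79.62%


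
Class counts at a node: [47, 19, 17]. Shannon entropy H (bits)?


Probabilities: [47/83, 19/83, 17/83] ≈ [0.5663, 0.2289, 0.2048]
H = -((47/83)·log₂(47/83) + (19/83)·log₂(19/83) + (17/83)·log₂(17/83))
  = 1.4201 bits

1.4201 bits


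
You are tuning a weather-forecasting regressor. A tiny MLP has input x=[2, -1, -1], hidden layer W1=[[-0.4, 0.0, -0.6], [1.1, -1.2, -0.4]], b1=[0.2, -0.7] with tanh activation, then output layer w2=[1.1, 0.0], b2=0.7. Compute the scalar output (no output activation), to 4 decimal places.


z1[0] = (-0.4)·(2) + (0.0)·(-1) + (-0.6)·(-1) + 0.2 = 0.0
z1[1] = (1.1)·(2) + (-1.2)·(-1) + (-0.4)·(-1) - 0.7 = 3.1
h = tanh(z1) = [0.0, 0.9959]
output = (1.1)·(0.0) + (0.0)·(0.9959) + 0.7 = 0.7

0.7


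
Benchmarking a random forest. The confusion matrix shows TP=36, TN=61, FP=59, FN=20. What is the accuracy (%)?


Accuracy = (TP+TN)/(TP+TN+FP+FN)
= (36+61)/(176)
= 97/176 = 55.11%

55.11%


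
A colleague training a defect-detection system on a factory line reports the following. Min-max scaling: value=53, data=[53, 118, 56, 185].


min=53, max=185
(53-53)/(185-53) = 0/132 = 0.0

0.0


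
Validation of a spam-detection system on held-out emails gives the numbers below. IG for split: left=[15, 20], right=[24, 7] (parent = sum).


Parent = [39, 27], H_parent = 0.976
H_left = 0.9852 (n=35), H_right = 0.7706 (n=31)
H_children = (35/66)·0.9852 + (31/66)·0.7706 = 0.8844
IG = 0.976 - 0.8844 = 0.0916

0.0916


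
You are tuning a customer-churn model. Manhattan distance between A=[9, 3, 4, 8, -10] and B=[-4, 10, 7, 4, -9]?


d = |9+ 4| + |3-10| + |4-7| + |8-4| + |-10+ 9|
  = 13 + 7 + 3 + 4 + 1
  = 28

28


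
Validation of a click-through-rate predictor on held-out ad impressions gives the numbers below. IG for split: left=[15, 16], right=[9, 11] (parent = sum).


Parent = [24, 27], H_parent = 0.9975
H_left = 0.9992 (n=31), H_right = 0.9928 (n=20)
H_children = (31/51)·0.9992 + (20/51)·0.9928 = 0.9967
IG = 0.9975 - 0.9967 = 0.0008

0.0008


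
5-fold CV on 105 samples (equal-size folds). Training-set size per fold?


Fold size = 105/5 = 21
Training per fold = 105 - 21 = 84

84


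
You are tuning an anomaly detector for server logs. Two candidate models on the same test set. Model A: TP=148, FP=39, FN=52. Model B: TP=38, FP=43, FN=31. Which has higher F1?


Model A: P=148/187=0.7914, R=148/200=0.74, F1=2PR/(P+R)=2TP/(2TP+FP+FN)=296/387=0.7649
Model B: P=38/81=0.4691, R=38/69=0.5507, F1=2PR/(P+R)=2TP/(2TP+FP+FN)=76/150=0.5067
0.7649 > 0.5067 → Model A

Model A


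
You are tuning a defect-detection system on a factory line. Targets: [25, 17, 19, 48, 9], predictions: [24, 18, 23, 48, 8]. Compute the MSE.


Squared errors: (25-24)²=1, (17-18)²=1, (19-23)²=16, (48-48)²=0, (9-8)²=1
Sum = 19
MSE = 19/5 = 19/5

19/5


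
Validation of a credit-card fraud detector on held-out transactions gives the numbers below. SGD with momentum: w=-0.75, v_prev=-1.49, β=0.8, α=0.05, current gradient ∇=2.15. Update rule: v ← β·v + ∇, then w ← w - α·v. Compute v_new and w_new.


v_new = 0.8·-1.49 + 2.15 = -1.192 + 2.15 = 0.958
w_new = -0.75 - 0.05·0.958 = -0.75 - 0.0479 = -0.7979

v_new=0.958, w_new=-0.7979


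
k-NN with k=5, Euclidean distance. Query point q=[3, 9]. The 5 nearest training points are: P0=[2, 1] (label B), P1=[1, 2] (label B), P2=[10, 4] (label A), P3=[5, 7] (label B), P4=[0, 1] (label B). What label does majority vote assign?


d(q,P0) = 8.0623  (label B)
d(q,P1) = 7.2801  (label B)
d(q,P2) = 8.6023  (label A)
d(q,P3) = 2.8284  (label B)
d(q,P4) = 8.544  (label B)
Votes: A=1, B=4
Majority → B

B


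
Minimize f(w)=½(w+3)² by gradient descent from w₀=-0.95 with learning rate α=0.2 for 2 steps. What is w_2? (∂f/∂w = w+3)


step 1: grad = -0.95+3 = 2.05; w = -0.95 - 0.2·(2.05) = -1.36
step 2: grad = -1.36+3 = 1.64; w = -1.36 - 0.2·(1.64) = -1.688

-1.688


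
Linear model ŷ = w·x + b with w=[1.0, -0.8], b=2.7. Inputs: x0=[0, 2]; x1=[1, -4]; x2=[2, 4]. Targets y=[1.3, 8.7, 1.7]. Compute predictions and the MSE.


ŷ0 = (1.0)·(0) + (-0.8)·(2) + 2.7 = 1.1
ŷ1 = (1.0)·(1) + (-0.8)·(-4) + 2.7 = 6.9
ŷ2 = (1.0)·(2) + (-0.8)·(4) + 2.7 = 1.5
errors² = [0.04, 3.24, 0.04]
MSE = 3.3200/3 = 1.1067

1.1067


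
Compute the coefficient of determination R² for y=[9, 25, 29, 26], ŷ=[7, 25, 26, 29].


ȳ = 22.25
SS_res = Σ(y-ŷ)² = 22
SS_tot = Σ(y-ȳ)² = 242.75
R² = 1 - SS_res/SS_tot = 1 - 0.0906 = 0.9094

0.9094


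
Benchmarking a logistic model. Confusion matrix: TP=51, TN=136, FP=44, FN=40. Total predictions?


Total = TP + TN + FP + FN
= 51 + 136 + 44 + 40
= 271
(Predicted positive: 95, predicted negative: 176)

271


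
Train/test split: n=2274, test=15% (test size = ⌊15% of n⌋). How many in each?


Test = ⌊2274·15/100⌋ = 341
Train = 2274 - 341 = 1933

Train: 1933, Test: 341


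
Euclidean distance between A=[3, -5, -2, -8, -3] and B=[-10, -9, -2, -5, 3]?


d = √((3+ 10)² + (-5+ 9)² + (-2+ 2)² + (-8+ 5)² + (-3-3)²)
  = √(169 + 16 + 0 + 9 + 36)
  = √230 = 15.1658

15.1658


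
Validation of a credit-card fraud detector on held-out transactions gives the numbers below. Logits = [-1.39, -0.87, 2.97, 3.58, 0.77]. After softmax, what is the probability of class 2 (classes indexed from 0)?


Exponentials: e^-1.39=0.2491, e^-0.87=0.419, e^2.97=19.4919, e^3.58=35.8735, e^0.77=2.1598
Sum = 58.1933
Softmax = [0.0043, 0.0072, 0.335, 0.6165, 0.0371]
p[2] = 19.4919/58.1933 = 0.335

0.335


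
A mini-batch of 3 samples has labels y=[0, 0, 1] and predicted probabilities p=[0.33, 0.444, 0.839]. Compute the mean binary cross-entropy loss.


L[0] = -ln(1-0.33) = -ln(0.67) = 0.4005
L[1] = -ln(1-0.444) = -ln(0.556) = 0.587
L[2] = -ln(0.839) = 0.1755
mean = (0.4005 + 0.587 + 0.1755)/3 = 0.3877

0.3877


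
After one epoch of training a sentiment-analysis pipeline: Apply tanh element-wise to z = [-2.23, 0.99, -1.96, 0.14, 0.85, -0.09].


tanh(-2.23) = -0.9771
tanh(0.99) = 0.7574
tanh(-1.96) = -0.9611
tanh(0.14) = 0.1391
tanh(0.85) = 0.6911
tanh(-0.09) = -0.0898
result = [-0.9771, 0.7574, -0.9611, 0.1391, 0.6911, -0.0898]

[-0.9771, 0.7574, -0.9611, 0.1391, 0.6911, -0.0898]


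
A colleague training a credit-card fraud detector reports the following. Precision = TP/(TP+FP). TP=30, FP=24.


Precision = TP/(TP+FP)
= 30/(30+24)
= 30/54 = 55.56%

55.56%


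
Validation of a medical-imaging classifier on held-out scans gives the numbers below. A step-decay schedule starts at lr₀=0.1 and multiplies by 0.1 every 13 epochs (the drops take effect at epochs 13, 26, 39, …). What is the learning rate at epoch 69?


n_drops = ⌊69/13⌋ = 5
lr = 0.1·0.1^5 = 0.1·0.00001 = 0.000001

0.000001


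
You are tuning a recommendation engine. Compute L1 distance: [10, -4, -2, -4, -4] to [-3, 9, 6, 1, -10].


d = |10+ 3| + |-4-9| + |-2-6| + |-4-1| + |-4+ 10|
  = 13 + 13 + 8 + 5 + 6
  = 45

45


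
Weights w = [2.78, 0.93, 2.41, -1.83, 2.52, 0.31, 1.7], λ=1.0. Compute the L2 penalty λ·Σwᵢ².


‖w‖₂² = (2.78)² + (0.93)² + (2.41)² + (-1.83)² + (2.52)² + (0.31)² + (1.7)²
     = 7.7284 + 0.8649 + 5.8081 + 3.3489 + 6.3504 + 0.0961 + 2.89
     = 27.0868
λ·‖w‖₂² = 1.0·27.0868 = 27.0868

27.0868


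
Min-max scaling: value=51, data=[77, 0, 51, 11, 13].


min=0, max=77
(51-0)/(77-0) = 51/77 = 0.6623

0.6623


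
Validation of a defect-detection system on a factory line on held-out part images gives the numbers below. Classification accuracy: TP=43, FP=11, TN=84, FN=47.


Accuracy = (TP+TN)/(TP+TN+FP+FN)
= (43+84)/(185)
= 127/185 = 68.65%

68.65%


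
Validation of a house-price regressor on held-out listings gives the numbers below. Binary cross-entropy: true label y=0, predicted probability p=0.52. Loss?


BCE = -[y·ln(p) + (1-y)·ln(1-p)]
= -0 - 1·ln(1-0.52)
= -ln(0.48) = 0.734

0.734


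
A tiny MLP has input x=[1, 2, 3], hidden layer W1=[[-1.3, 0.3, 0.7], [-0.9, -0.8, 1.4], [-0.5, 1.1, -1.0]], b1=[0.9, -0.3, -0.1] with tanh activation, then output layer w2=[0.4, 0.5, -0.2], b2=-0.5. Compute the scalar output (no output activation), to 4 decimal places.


z1[0] = (-1.3)·(1) + (0.3)·(2) + (0.7)·(3) + 0.9 = 2.3
z1[1] = (-0.9)·(1) + (-0.8)·(2) + (1.4)·(3) - 0.3 = 1.4
z1[2] = (-0.5)·(1) + (1.1)·(2) + (-1.0)·(3) - 0.1 = -1.4
h = tanh(z1) = [0.9801, 0.8854, -0.8854]
output = (0.4)·(0.9801) + (0.5)·(0.8854) + (-0.2)·(-0.8854) - 0.5 = 0.5118

0.5118


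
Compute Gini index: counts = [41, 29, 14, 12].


Probabilities: [41/96, 29/96, 14/96, 12/96] ≈ [0.4271, 0.3021, 0.1458, 0.125]
Σpᵢ² = (1681 + 841 + 196 + 144)/96² = 2862/9216
Gini = 1 - Σpᵢ² = 1 - 2862/9216 = 0.6895

0.6895


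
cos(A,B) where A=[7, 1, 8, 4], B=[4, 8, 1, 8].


A·B = 7·4 + 1·8 + 8·1 + 4·8 = 76
‖A‖ = √130 = 11.4018, ‖B‖ = √145 = 12.0416
cos = 76/(√130·√145) = 76/√18850 = 0.5536

0.5536


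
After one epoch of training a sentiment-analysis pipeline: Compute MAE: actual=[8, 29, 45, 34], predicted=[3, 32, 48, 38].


Absolute errors: |8-3|=5, |29-32|=3, |45-48|=3, |34-38|=4
Sum = 15
MAE = 15/4 = 15/4

15/4


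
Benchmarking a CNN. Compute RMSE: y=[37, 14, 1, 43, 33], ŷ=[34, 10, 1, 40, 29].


MSE = 50/5 = 10
RMSE = √(50/5) = 3.1623

3.1623


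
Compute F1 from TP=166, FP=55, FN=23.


Precision = 166/221 = 0.7511
Recall = 166/189 = 0.8783
F1 = 2·P·R/(P+R) = 2·TP/(2·TP+FP+FN) = 332/(332+55+23) = 332/410 = 0.8098

0.8098


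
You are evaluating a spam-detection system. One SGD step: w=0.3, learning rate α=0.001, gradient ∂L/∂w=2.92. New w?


w_new = w - α·∇
= 0.3 - 0.001·2.92
= 0.3 - 0.00292
= 0.29708

0.29708


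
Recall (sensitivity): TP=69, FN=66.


Recall = TP/(TP+FN)
= 69/(69+66)
= 69/135 = 51.11%

51.11%


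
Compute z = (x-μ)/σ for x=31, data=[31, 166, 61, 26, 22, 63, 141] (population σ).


μ = 72.8571, σ = 53.5735
z = (31 - 72.8571)/53.5735 = -0.7813

-0.7813


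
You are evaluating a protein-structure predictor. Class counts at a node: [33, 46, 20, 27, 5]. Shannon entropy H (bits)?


Probabilities: [33/131, 46/131, 20/131, 27/131, 5/131] ≈ [0.2519, 0.3511, 0.1527, 0.2061, 0.0382]
H = -((33/131)·log₂(33/131) + (46/131)·log₂(46/131) + (20/131)·log₂(20/131) + (27/131)·log₂(27/131) + (5/131)·log₂(5/131))
  = 2.0947 bits

2.0947 bits


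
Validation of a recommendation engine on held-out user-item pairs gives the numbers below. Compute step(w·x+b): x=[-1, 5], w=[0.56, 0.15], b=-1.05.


z = (-1)·(0.56) + (5)·(0.15) - 1.05
  = -0.86
step(z) = 0 (z<0)

0


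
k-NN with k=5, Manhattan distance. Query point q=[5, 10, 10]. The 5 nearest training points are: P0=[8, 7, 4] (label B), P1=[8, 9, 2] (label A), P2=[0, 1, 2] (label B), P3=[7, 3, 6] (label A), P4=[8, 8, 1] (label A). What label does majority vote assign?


d(q,P0) = 12  (label B)
d(q,P1) = 12  (label A)
d(q,P2) = 22  (label B)
d(q,P3) = 13  (label A)
d(q,P4) = 14  (label A)
Votes: A=3, B=2
Majority → A

A


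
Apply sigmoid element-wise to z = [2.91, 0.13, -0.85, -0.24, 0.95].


σ(2.91) = 1/(1+e^-2.91) = 0.9483
σ(0.13) = 1/(1+e^-0.13) = 0.5325
σ(-0.85) = 1/(1+e^0.85) = 0.2994
σ(-0.24) = 1/(1+e^0.24) = 0.4403
σ(0.95) = 1/(1+e^-0.95) = 0.7211
result = [0.9483, 0.5325, 0.2994, 0.4403, 0.7211]

[0.9483, 0.5325, 0.2994, 0.4403, 0.7211]


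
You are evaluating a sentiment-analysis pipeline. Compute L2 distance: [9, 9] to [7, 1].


d = √((9-7)² + (9-1)²)
  = √(4 + 64)
  = √68 = 8.2462

8.2462


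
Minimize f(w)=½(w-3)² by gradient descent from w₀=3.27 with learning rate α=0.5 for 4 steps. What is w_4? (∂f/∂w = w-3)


step 1: grad = 3.27-3 = 0.27; w = 3.27 - 0.5·(0.27) = 3.135
step 2: grad = 3.135-3 = 0.135; w = 3.135 - 0.5·(0.135) = 3.0675
step 3: grad = 3.0675-3 = 0.0675; w = 3.0675 - 0.5·(0.0675) = 3.03375
step 4: grad = 3.03375-3 = 0.03375; w = 3.03375 - 0.5·(0.03375) = 3.016875

3.016875


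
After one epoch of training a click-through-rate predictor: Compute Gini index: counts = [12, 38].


Probabilities: [12/50, 38/50] ≈ [0.24, 0.76]
Σpᵢ² = (144 + 1444)/50² = 1588/2500
Gini = 1 - Σpᵢ² = 1 - 1588/2500 = 0.3648

0.3648


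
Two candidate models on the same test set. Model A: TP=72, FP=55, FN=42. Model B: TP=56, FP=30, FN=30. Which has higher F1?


Model A: P=72/127=0.5669, R=72/114=0.6316, F1=2PR/(P+R)=2TP/(2TP+FP+FN)=144/241=0.5975
Model B: P=56/86=0.6512, R=56/86=0.6512, F1=2PR/(P+R)=2TP/(2TP+FP+FN)=112/172=0.6512
0.5975 < 0.6512 → Model B

Model B


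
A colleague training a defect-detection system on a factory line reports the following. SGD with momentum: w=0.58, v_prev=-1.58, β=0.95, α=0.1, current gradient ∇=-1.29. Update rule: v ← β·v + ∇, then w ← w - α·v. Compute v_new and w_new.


v_new = 0.95·-1.58 - 1.29 = -1.501 - 1.29 = -2.791
w_new = 0.58 - 0.1·-2.791 = 0.58 + 0.2791 = 0.8591

v_new=-2.791, w_new=0.8591


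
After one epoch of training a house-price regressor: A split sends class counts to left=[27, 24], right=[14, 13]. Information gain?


Parent = [41, 37], H_parent = 0.9981
H_left = 0.9975 (n=51), H_right = 0.999 (n=27)
H_children = (51/78)·0.9975 + (27/78)·0.999 = 0.998
IG = 0.9981 - 0.998 = 0.0001

0.0001


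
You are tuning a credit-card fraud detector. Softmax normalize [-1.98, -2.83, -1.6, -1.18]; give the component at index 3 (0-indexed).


Exponentials: e^-1.98=0.1381, e^-2.83=0.059, e^-1.6=0.2019, e^-1.18=0.3073
Sum = 0.7063
Softmax = [0.1955, 0.0836, 0.2859, 0.4351]
p[3] = 0.3073/0.7063 = 0.4351

0.4351


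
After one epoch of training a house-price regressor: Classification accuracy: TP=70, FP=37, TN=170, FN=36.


Accuracy = (TP+TN)/(TP+TN+FP+FN)
= (70+170)/(313)
= 240/313 = 76.68%

76.68%
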